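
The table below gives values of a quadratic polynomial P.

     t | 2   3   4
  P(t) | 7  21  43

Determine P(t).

Write P(t) = at^2 + bt + c. Substituting each data point gives a linear system:
  4a + 2b + c = 7
  9a + 3b + c = 21
  16a + 4b + c = 43
Solving the system yields a = 4, b = -6, c = 3.
So P(t) = 4t² - 6t + 3.
Check: P(4) = 43. ✓

P(t) = 4t^2 - 6t + 3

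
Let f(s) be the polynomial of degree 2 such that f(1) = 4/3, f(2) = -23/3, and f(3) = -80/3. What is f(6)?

Forward differences of the values at s = 1, 2, 3:
  f  : 4/3  -23/3  -80/3
  Δ  : -9  -19
  Δ^2: -10
The second differences are constant, confirming degree 2.
Interpolating (Newton forward form) and evaluating at s = 6 gives f(6) = -431/3.

-431/3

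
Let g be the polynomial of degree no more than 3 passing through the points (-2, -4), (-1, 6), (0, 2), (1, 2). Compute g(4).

Using the Lagrange interpolation formula with nodes -2, -1, 0, 1:
  L_0(n) = (n + 1)n(n - 1) / -6
  L_1(n) = (n + 2)n(n - 1) / 2
  L_2(n) = (n + 2)(n + 1)(n - 1) / -2
  L_3(n) = (n + 2)(n + 1)n / 6
Then g(n) = -4·L_0(n) + 6·L_1(n) + 2·L_2(n) + 2·L_3(n).
Expanding and collecting terms gives g(n) = 3n³ + 2n² - 5n + 2.
Evaluating at n = 4: g(4) = 206.

206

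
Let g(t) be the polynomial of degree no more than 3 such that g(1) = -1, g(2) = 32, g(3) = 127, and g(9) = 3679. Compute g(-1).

-1

Using the Lagrange interpolation formula with nodes 1, 2, 3, 9:
  L_0(t) = (t - 2)(t - 3)(t - 9) / -16
  L_1(t) = (t - 1)(t - 3)(t - 9) / 7
  L_2(t) = (t - 1)(t - 2)(t - 9) / -12
  L_3(t) = (t - 1)(t - 2)(t - 3) / 336
Then g(t) = -1·L_0(t) + 32·L_1(t) + 127·L_2(t) + 3679·L_3(t).
Expanding and collecting terms gives g(t) = 5t^3 + t^2 - 5t - 2.
Evaluating at t = -1: g(-1) = -1.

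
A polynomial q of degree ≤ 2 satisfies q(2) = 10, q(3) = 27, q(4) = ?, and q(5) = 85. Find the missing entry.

The 3 known points determine the degree-2 polynomial uniquely.
Write q(x) = ax^2 + bx + c. Substituting each data point gives a linear system:
  4a + 2b + c = 10
  9a + 3b + c = 27
  25a + 5b + c = 85
Solving the system yields a = 4, b = -3, c = 0.
So q(x) = 4x^2 - 3x.
Then q(4) = 52.

52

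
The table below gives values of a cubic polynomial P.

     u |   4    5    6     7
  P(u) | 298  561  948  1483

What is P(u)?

P(u) = 4u^3 + 2u^2 + u + 6

Using the Lagrange interpolation formula with nodes 4, 5, 6, 7:
  L_0(u) = (u - 5)(u - 6)(u - 7) / -6
  L_1(u) = (u - 4)(u - 6)(u - 7) / 2
  L_2(u) = (u - 4)(u - 5)(u - 7) / -2
  L_3(u) = (u - 4)(u - 5)(u - 6) / 6
Then P(u) = 298·L_0(u) + 561·L_1(u) + 948·L_2(u) + 1483·L_3(u).
Expanding and collecting terms gives P(u) = 4u^3 + 2u^2 + u + 6.
Check: P(7) = 1483. ✓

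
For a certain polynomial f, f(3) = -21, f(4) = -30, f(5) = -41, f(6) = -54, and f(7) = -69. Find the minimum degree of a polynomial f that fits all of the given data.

Forward differences of the values at t = 3, 4, 5, 6, 7:
  f  : -21  -30  -41  -54  -69
  Δ  : -9  -11  -13  -15
  Δ^2: -2  -2  -2
  Δ^3: 0  0
  Δ^4: 0
The second differences are constant (-2) and nonzero, while all higher differences vanish, so the minimal degree is 2.

2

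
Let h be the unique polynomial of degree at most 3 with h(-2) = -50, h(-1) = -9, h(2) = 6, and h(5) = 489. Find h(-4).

Write h(x) = ax^3 + bx^2 + cx + d. Substituting each data point gives a linear system:
  -8a + 4b - 2c + d = -50
  -a + b - c + d = -9
  8a + 4b + 2c + d = 6
  125a + 25b + 5c + d = 489
Solving the system yields a = 5, b = -4, c = -6, d = -6.
So h(x) = 5x^3 - 4x^2 - 6x - 6.
Then h(-4) = -366.

-366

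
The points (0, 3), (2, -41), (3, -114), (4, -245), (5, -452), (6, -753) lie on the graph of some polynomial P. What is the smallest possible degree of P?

Divided differences on the nodes 0, 2, 3, 4, 5, 6:
  order 0: 3  -41  -114  -245  -452  -753
  order 1: -22  -73  -131  -207  -301
  order 2: -17  -29  -38  -47
  order 3: -3  -3  -3
  order 4: 0  0
  order 5: 0
The order-3 divided differences are all -3 (nonzero) and every higher order vanishes, so the data lies on a polynomial of degree exactly 3.

3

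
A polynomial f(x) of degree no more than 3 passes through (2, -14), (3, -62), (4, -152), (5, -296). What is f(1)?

4

Forward differences of the values at x = 2, 3, 4, 5:
  f  : -14  -62  -152  -296
  Δ  : -48  -90  -144
  Δ^2: -42  -54
  Δ^3: -12
The third differences are constant, confirming degree 3.
Interpolating (Newton forward form) and evaluating at x = 1 gives f(1) = 4.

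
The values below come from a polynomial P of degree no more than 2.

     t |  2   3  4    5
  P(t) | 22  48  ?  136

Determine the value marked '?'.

86

On equispaced nodes a degree-2 polynomial has vanishing third forward difference, so
  - P(2) + 3·P(3) - 3·P(4) + P(5) = 0.
Substituting the known values and solving for P(4):
  -3·P(4) = -258
  P(4) = 86.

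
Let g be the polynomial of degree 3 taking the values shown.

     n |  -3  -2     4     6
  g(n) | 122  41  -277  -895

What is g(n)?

Write g(n) = an^3 + bn^2 + cn + d. Substituting each data point gives a linear system:
  -27a + 9b - 3c + d = 122
  -8a + 4b - 2c + d = 41
  64a + 16b + 4c + d = -277
  216a + 36b + 6c + d = -895
Solving the system yields a = -4, b = 0, c = -5, d = -1.
So g(n) = -4n³ - 5n - 1.
Check: g(6) = -895. ✓

g(n) = -4n^3 - 5n - 1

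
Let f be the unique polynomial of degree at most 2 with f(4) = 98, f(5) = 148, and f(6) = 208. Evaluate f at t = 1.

Using the Lagrange interpolation formula with nodes 4, 5, 6:
  L_0(t) = (t - 5)(t - 6) / 2
  L_1(t) = (t - 4)(t - 6) / -1
  L_2(t) = (t - 4)(t - 5) / 2
Then f(t) = 98·L_0(t) + 148·L_1(t) + 208·L_2(t).
Expanding and collecting terms gives f(t) = 5t^2 + 5t - 2.
Evaluating at t = 1: f(1) = 8.

8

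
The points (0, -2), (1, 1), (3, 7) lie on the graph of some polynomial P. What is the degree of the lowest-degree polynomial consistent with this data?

1

Divided differences on the nodes 0, 1, 3:
  order 0: -2  1  7
  order 1: 3  3
  order 2: 0
The order-1 divided differences are all 3 (nonzero) and every higher order vanishes, so the data lies on a polynomial of degree exactly 1.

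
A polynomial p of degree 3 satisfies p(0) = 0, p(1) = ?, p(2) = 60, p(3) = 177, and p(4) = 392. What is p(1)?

11

On equispaced nodes a degree-3 polynomial has vanishing fourth forward difference, so
  p(0) - 4·p(1) + 6·p(2) - 4·p(3) + p(4) = 0.
Substituting the known values and solving for p(1):
  -4·p(1) = -44
  p(1) = 11.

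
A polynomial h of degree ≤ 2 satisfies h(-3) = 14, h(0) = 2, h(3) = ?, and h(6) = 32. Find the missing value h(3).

The 3 known points determine the degree-2 polynomial uniquely.
Write h(x) = ax^2 + bx + c. Substituting each data point gives a linear system:
  9a - 3b + c = 14
  c = 2
  36a + 6b + c = 32
Solving the system yields a = 1, b = -1, c = 2.
So h(x) = x^2 - x + 2.
Then h(3) = 8.

8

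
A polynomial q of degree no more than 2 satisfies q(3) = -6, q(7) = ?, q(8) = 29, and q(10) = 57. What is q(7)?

18

The 3 known points determine the degree-2 polynomial uniquely.
Write q(n) = an^2 + bn + c. Substituting each data point gives a linear system:
  9a + 3b + c = -6
  64a + 8b + c = 29
  100a + 10b + c = 57
Solving the system yields a = 1, b = -4, c = -3.
So q(n) = n² - 4n - 3.
Then q(7) = 18.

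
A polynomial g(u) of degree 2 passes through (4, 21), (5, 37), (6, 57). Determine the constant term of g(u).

-3

Write g(u) = au^2 + bu + c. Substituting each data point gives a linear system:
  16a + 4b + c = 21
  25a + 5b + c = 37
  36a + 6b + c = 57
Solving the system yields a = 2, b = -2, c = -3.
So g(u) = 2u^2 - 2u - 3.
The constant term is -3.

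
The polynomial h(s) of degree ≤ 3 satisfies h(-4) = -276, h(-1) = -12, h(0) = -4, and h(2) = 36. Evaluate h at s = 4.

Write h(s) = as^3 + bs^2 + cs + d. Substituting each data point gives a linear system:
  -64a + 16b - 4c + d = -276
  -a + b - c + d = -12
  d = -4
  8a + 4b + 2c + d = 36
Solving the system yields a = 4, b = 0, c = 4, d = -4.
So h(s) = 4s^3 + 4s - 4.
Then h(4) = 268.

268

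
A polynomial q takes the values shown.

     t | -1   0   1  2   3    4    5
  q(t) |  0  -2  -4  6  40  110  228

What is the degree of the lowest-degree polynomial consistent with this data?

3

Forward differences of the values at t = -1, 0, 1, 2, 3, 4, 5:
  q  : 0  -2  -4  6  40  110  228
  Δ  : -2  -2  10  34  70  118
  Δ^2: 0  12  24  36  48
  Δ^3: 12  12  12  12
  Δ^4: 0  0  0
  Δ^5: 0  0
  Δ^6: 0
The third differences are constant (12) and nonzero, while all higher differences vanish, so the minimal degree is 3.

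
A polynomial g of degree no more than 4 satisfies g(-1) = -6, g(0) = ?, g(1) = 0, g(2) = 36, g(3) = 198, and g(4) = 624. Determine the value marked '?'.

0

On equispaced nodes a degree-4 polynomial has vanishing fifth forward difference, so
  - g(-1) + 5·g(0) - 10·g(1) + 10·g(2) - 5·g(3) + g(4) = 0.
Substituting the known values and solving for g(0):
  5·g(0) = 0
  g(0) = 0.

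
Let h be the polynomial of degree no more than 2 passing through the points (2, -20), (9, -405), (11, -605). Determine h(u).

Write h(u) = au^2 + bu + c. Substituting each data point gives a linear system:
  4a + 2b + c = -20
  81a + 9b + c = -405
  121a + 11b + c = -605
Solving the system yields a = -5, b = 0, c = 0.
So h(u) = -5u^2.
Check: h(2) = -20. ✓

h(u) = -5u^2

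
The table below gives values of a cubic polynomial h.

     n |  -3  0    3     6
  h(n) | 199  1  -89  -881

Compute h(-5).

791

Forward differences of the values at n = -3, 0, 3, 6:
  h  : 199  1  -89  -881
  Δ  : -198  -90  -792
  Δ^2: 108  -702
  Δ^3: -810
The third differences are constant, confirming degree 3.
Interpolating (Newton forward form) and evaluating at n = -5 gives h(-5) = 791.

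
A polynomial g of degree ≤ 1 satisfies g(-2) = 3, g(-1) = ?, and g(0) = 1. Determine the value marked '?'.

2

The 2 known points determine the degree-1 polynomial uniquely.
Write g(u) = au + b. Substituting each data point gives a linear system:
  -2a + b = 3
  b = 1
Solving the system yields a = -1, b = 1.
So g(u) = -u + 1.
Then g(-1) = 2.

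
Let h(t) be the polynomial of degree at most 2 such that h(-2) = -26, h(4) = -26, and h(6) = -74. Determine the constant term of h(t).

-2

Write h(t) = at^2 + bt + c. Substituting each data point gives a linear system:
  4a - 2b + c = -26
  16a + 4b + c = -26
  36a + 6b + c = -74
Solving the system yields a = -3, b = 6, c = -2.
So h(t) = -3t^2 + 6t - 2.
The constant term is -2.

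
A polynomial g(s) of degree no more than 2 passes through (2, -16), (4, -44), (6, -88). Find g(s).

Write g(s) = as^2 + bs + c. Substituting each data point gives a linear system:
  4a + 2b + c = -16
  16a + 4b + c = -44
  36a + 6b + c = -88
Solving the system yields a = -2, b = -2, c = -4.
So g(s) = -2s² - 2s - 4.
Check: g(2) = -16. ✓

g(s) = -2s^2 - 2s - 4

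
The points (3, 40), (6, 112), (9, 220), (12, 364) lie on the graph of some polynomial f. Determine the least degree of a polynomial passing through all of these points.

Forward differences of the values at u = 3, 6, 9, 12:
  f  : 40  112  220  364
  Δ  : 72  108  144
  Δ^2: 36  36
  Δ^3: 0
The second differences are constant (36) and nonzero, while all higher differences vanish, so the minimal degree is 2.

2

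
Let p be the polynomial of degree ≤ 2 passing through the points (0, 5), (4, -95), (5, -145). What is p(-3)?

-25

Using the Lagrange interpolation formula with nodes 0, 4, 5:
  L_0(n) = (n - 4)(n - 5) / 20
  L_1(n) = n(n - 5) / -4
  L_2(n) = n(n - 4) / 5
Then p(n) = 5·L_0(n) - 95·L_1(n) - 145·L_2(n).
Expanding and collecting terms gives p(n) = -5n^2 - 5n + 5.
Evaluating at n = -3: p(-3) = -25.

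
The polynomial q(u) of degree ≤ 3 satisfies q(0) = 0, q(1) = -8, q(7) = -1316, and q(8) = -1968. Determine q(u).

q(u) = -4u^3 + 2u^2 - 6u

Using the Lagrange interpolation formula with nodes 0, 1, 7, 8:
  L_0(u) = (u - 1)(u - 7)(u - 8) / -56
  L_1(u) = u(u - 7)(u - 8) / 42
  L_2(u) = u(u - 1)(u - 8) / -42
  L_3(u) = u(u - 1)(u - 7) / 56
Then q(u) = 0·L_0(u) - 8·L_1(u) - 1316·L_2(u) - 1968·L_3(u).
Expanding and collecting terms gives q(u) = -4u^3 + 2u^2 - 6u.
Check: q(0) = 0. ✓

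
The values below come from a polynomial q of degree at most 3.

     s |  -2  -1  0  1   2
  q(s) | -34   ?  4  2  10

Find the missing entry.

-2

The 4 known points determine the degree-3 polynomial uniquely.
Write q(s) = as^3 + bs^2 + cs + d. Substituting each data point gives a linear system:
  -8a + 4b - 2c + d = -34
  d = 4
  a + b + c + d = 2
  8a + 4b + 2c + d = 10
Solving the system yields a = 3, b = -4, c = -1, d = 4.
So q(s) = 3s^3 - 4s^2 - s + 4.
Then q(-1) = -2.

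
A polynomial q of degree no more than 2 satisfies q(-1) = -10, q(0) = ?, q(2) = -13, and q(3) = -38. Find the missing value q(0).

The 3 known points determine the degree-2 polynomial uniquely.
Write q(t) = at^2 + bt + c. Substituting each data point gives a linear system:
  a - b + c = -10
  4a + 2b + c = -13
  9a + 3b + c = -38
Solving the system yields a = -6, b = 5, c = 1.
So q(t) = -6t^2 + 5t + 1.
Then q(0) = 1.

1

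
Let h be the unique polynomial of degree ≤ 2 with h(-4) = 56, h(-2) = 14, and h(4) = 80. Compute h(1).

11

Using the Lagrange interpolation formula with nodes -4, -2, 4:
  L_0(x) = (x + 2)(x - 4) / 16
  L_1(x) = (x + 4)(x - 4) / -12
  L_2(x) = (x + 4)(x + 2) / 48
Then h(x) = 56·L_0(x) + 14·L_1(x) + 80·L_2(x).
Expanding and collecting terms gives h(x) = 4x^2 + 3x + 4.
Evaluating at x = 1: h(1) = 11.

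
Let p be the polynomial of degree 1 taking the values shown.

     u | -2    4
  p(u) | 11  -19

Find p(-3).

16

Write p(u) = au + b. Substituting each data point gives a linear system:
  -2a + b = 11
  4a + b = -19
Solving the system yields a = -5, b = 1.
So p(u) = -5u + 1.
Then p(-3) = 16.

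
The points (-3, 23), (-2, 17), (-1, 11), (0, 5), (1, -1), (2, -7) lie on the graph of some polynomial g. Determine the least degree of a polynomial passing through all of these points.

1

Forward differences of the values at t = -3, -2, -1, 0, 1, 2:
  g  : 23  17  11  5  -1  -7
  Δ  : -6  -6  -6  -6  -6
  Δ^2: 0  0  0  0
  Δ^3: 0  0  0
  Δ^4: 0  0
  Δ^5: 0
The first differences are constant (-6) and nonzero, while all higher differences vanish, so the minimal degree is 1.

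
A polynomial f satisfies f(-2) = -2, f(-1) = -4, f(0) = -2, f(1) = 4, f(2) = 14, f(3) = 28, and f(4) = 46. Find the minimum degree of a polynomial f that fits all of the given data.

Forward differences of the values at n = -2, -1, 0, 1, 2, 3, 4:
  f  : -2  -4  -2  4  14  28  46
  Δ  : -2  2  6  10  14  18
  Δ^2: 4  4  4  4  4
  Δ^3: 0  0  0  0
  Δ^4: 0  0  0
  Δ^5: 0  0
  Δ^6: 0
The second differences are constant (4) and nonzero, while all higher differences vanish, so the minimal degree is 2.

2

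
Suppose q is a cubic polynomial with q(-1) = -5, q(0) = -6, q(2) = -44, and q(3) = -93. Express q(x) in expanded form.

q(x) = -x^3 - 5x^2 - 5x - 6

Write q(x) = ax^3 + bx^2 + cx + d. Substituting each data point gives a linear system:
  -a + b - c + d = -5
  d = -6
  8a + 4b + 2c + d = -44
  27a + 9b + 3c + d = -93
Solving the system yields a = -1, b = -5, c = -5, d = -6.
So q(x) = -x^3 - 5x^2 - 5x - 6.
Check: q(3) = -93. ✓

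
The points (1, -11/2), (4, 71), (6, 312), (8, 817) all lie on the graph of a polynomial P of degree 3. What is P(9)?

Write P(t) = at^3 + bt^2 + ct + d. Substituting each data point gives a linear system:
  a + b + c + d = -11/2
  64a + 16b + 4c + d = 71
  216a + 36b + 6c + d = 312
  512a + 64b + 8c + d = 817
Solving the system yields a = 2, b = -3, c = -3/2, d = -3.
So P(t) = 2t³ - 3t² - (3/2)t - 3.
Then P(9) = 2397/2.

2397/2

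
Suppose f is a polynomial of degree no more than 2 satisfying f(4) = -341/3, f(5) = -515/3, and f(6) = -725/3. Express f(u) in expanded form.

Write f(u) = au^2 + bu + c. Substituting each data point gives a linear system:
  16a + 4b + c = -341/3
  25a + 5b + c = -515/3
  36a + 6b + c = -725/3
Solving the system yields a = -6, b = -4, c = -5/3.
So f(u) = -6u² - 4u - 5/3.
Check: f(6) = -725/3. ✓

f(u) = -6u^2 - 4u - 5/3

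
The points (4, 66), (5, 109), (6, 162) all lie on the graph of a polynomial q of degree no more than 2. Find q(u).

Write q(u) = au^2 + bu + c. Substituting each data point gives a linear system:
  16a + 4b + c = 66
  25a + 5b + c = 109
  36a + 6b + c = 162
Solving the system yields a = 5, b = -2, c = -6.
So q(u) = 5u^2 - 2u - 6.
Check: q(6) = 162. ✓

q(u) = 5u^2 - 2u - 6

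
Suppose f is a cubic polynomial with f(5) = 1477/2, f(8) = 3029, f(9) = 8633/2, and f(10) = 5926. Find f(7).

4055/2

Using the Lagrange interpolation formula with nodes 5, 8, 9, 10:
  L_0(u) = (u - 8)(u - 9)(u - 10) / -60
  L_1(u) = (u - 5)(u - 9)(u - 10) / 6
  L_2(u) = (u - 5)(u - 8)(u - 10) / -4
  L_3(u) = (u - 5)(u - 8)(u - 9) / 10
Then f(u) = 1477/2·L_0(u) + 3029·L_1(u) + 8633/2·L_2(u) + 5926·L_3(u).
Expanding and collecting terms gives f(u) = 6u^3 - u^2 + (5/2)u + 1.
Evaluating at u = 7: f(7) = 4055/2.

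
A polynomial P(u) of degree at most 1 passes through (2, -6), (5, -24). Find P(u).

P(u) = -6u + 6

Write P(u) = au + b. Substituting each data point gives a linear system:
  2a + b = -6
  5a + b = -24
Solving the system yields a = -6, b = 6.
So P(u) = -6u + 6.
Check: P(5) = -24. ✓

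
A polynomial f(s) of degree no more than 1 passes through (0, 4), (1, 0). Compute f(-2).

12

Write f(s) = as + b. Substituting each data point gives a linear system:
  b = 4
  a + b = 0
Solving the system yields a = -4, b = 4.
So f(s) = -4s + 4.
Then f(-2) = 12.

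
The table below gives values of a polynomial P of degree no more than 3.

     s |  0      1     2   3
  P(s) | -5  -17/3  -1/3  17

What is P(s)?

Write P(s) = as^3 + bs^2 + cs + d. Substituting each data point gives a linear system:
  d = -5
  a + b + c + d = -17/3
  8a + 4b + 2c + d = -1/3
  27a + 9b + 3c + d = 17
Solving the system yields a = 1, b = 0, c = -5/3, d = -5.
So P(s) = s^3 - (5/3)s - 5.
Check: P(3) = 17. ✓

P(s) = s^3 - (5/3)s - 5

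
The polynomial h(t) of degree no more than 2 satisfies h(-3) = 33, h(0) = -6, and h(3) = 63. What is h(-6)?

Write h(t) = at^2 + bt + c. Substituting each data point gives a linear system:
  9a - 3b + c = 33
  c = -6
  9a + 3b + c = 63
Solving the system yields a = 6, b = 5, c = -6.
So h(t) = 6t² + 5t - 6.
Then h(-6) = 180.

180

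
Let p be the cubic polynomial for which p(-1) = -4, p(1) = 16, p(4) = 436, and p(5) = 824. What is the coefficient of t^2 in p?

2

Write p(t) = at^3 + bt^2 + ct + d. Substituting each data point gives a linear system:
  -a + b - c + d = -4
  a + b + c + d = 16
  64a + 16b + 4c + d = 436
  125a + 25b + 5c + d = 824
Solving the system yields a = 6, b = 2, c = 4, d = 4.
So p(t) = 6t³ + 2t² + 4t + 4.
The coefficient of t^2 is 2.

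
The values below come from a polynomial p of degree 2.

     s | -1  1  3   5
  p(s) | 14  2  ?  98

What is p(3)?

The 3 known points determine the degree-2 polynomial uniquely.
Write p(s) = as^2 + bs + c. Substituting each data point gives a linear system:
  a - b + c = 14
  a + b + c = 2
  25a + 5b + c = 98
Solving the system yields a = 5, b = -6, c = 3.
So p(s) = 5s² - 6s + 3.
Then p(3) = 30.

30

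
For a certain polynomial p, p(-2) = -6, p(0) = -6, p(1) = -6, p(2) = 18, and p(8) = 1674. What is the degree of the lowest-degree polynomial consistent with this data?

3

Divided differences on the nodes -2, 0, 1, 2, 8:
  order 0: -6  -6  -6  18  1674
  order 1: 0  0  24  276
  order 2: 0  12  36
  order 3: 3  3
  order 4: 0
The order-3 divided differences are all 3 (nonzero) and every higher order vanishes, so the data lies on a polynomial of degree exactly 3.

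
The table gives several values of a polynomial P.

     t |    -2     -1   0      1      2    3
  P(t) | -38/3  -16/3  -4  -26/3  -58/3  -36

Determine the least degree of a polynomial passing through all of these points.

Forward differences of the values at t = -2, -1, 0, 1, 2, 3:
  P  : -38/3  -16/3  -4  -26/3  -58/3  -36
  Δ  : 22/3  4/3  -14/3  -32/3  -50/3
  Δ^2: -6  -6  -6  -6
  Δ^3: 0  0  0
  Δ^4: 0  0
  Δ^5: 0
The second differences are constant (-6) and nonzero, while all higher differences vanish, so the minimal degree is 2.

2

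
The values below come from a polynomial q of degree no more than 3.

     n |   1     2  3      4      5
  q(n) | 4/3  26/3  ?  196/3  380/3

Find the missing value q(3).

28

On equispaced nodes a degree-3 polynomial has vanishing fourth forward difference, so
  q(1) - 4·q(2) + 6·q(3) - 4·q(4) + q(5) = 0.
Substituting the known values and solving for q(3):
  6·q(3) = 168
  q(3) = 28.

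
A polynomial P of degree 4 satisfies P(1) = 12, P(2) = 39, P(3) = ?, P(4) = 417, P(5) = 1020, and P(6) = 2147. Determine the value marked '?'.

140

The 5 known points determine the degree-4 polynomial uniquely.
Write P(s) = as^4 + bs^3 + cs^2 + ds + e. Substituting each data point gives a linear system:
  a + b + c + d + e = 12
  16a + 8b + 4c + 2d + e = 39
  256a + 64b + 16c + 4d + e = 417
  625a + 125b + 25c + 5d + e = 1020
  1296a + 216b + 36c + 6d + e = 2147
Solving the system yields a = 2, b = -3, c = 5, d = 3, e = 5.
So P(s) = 2s⁴ - 3s³ + 5s² + 3s + 5.
Then P(3) = 140.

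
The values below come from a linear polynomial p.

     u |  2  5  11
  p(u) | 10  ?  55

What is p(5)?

The 2 known points determine the degree-1 polynomial uniquely.
Write p(u) = au + b. Substituting each data point gives a linear system:
  2a + b = 10
  11a + b = 55
Solving the system yields a = 5, b = 0.
So p(u) = 5u.
Then p(5) = 25.

25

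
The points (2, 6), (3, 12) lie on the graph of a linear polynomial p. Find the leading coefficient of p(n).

6

Write p(n) = an + b. Substituting each data point gives a linear system:
  2a + b = 6
  3a + b = 12
Solving the system yields a = 6, b = -6.
So p(n) = 6n - 6.
The leading coefficient is 6.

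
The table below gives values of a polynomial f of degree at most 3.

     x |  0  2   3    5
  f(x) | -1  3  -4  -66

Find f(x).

f(x) = -x^3 + 2x^2 + 2x - 1

Using the Lagrange interpolation formula with nodes 0, 2, 3, 5:
  L_0(x) = (x - 2)(x - 3)(x - 5) / -30
  L_1(x) = x(x - 3)(x - 5) / 6
  L_2(x) = x(x - 2)(x - 5) / -6
  L_3(x) = x(x - 2)(x - 3) / 30
Then f(x) = -1·L_0(x) + 3·L_1(x) - 4·L_2(x) - 66·L_3(x).
Expanding and collecting terms gives f(x) = -x^3 + 2x^2 + 2x - 1.
Check: f(3) = -4. ✓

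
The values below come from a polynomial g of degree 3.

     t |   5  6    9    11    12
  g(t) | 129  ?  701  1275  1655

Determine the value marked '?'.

The 4 known points determine the degree-3 polynomial uniquely.
Write g(t) = at^3 + bt^2 + ct + d. Substituting each data point gives a linear system:
  125a + 25b + 5c + d = 129
  729a + 81b + 9c + d = 701
  1331a + 121b + 11c + d = 1275
  1728a + 144b + 12c + d = 1655
Solving the system yields a = 1, b = -1, c = 6, d = -1.
So g(t) = t^3 - t^2 + 6t - 1.
Then g(6) = 215.

215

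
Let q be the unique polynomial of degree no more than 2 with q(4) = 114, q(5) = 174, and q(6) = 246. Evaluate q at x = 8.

426

Forward differences of the values at x = 4, 5, 6:
  q  : 114  174  246
  Δ  : 60  72
  Δ^2: 12
The second differences are constant, confirming degree 2.
Interpolating (Newton forward form) and evaluating at x = 8 gives q(8) = 426.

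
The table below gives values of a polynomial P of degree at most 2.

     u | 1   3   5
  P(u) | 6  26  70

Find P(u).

Using the Lagrange interpolation formula with nodes 1, 3, 5:
  L_0(u) = (u - 3)(u - 5) / 8
  L_1(u) = (u - 1)(u - 5) / -4
  L_2(u) = (u - 1)(u - 3) / 8
Then P(u) = 6·L_0(u) + 26·L_1(u) + 70·L_2(u).
Expanding and collecting terms gives P(u) = 3u^2 - 2u + 5.
Check: P(5) = 70. ✓

P(u) = 3u^2 - 2u + 5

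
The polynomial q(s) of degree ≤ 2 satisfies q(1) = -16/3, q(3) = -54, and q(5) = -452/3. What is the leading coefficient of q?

Write q(s) = as^2 + bs + c. Substituting each data point gives a linear system:
  a + b + c = -16/3
  9a + 3b + c = -54
  25a + 5b + c = -452/3
Solving the system yields a = -6, b = -1/3, c = 1.
So q(s) = -6s^2 - (1/3)s + 1.
The leading coefficient is -6.

-6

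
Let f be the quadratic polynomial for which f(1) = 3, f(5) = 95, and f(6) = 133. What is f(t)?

f(t) = 3t^2 + 5t - 5

Write f(t) = at^2 + bt + c. Substituting each data point gives a linear system:
  a + b + c = 3
  25a + 5b + c = 95
  36a + 6b + c = 133
Solving the system yields a = 3, b = 5, c = -5.
So f(t) = 3t^2 + 5t - 5.
Check: f(5) = 95. ✓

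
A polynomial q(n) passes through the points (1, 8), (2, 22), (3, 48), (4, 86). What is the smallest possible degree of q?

2

Forward differences of the values at n = 1, 2, 3, 4:
  q  : 8  22  48  86
  Δ  : 14  26  38
  Δ^2: 12  12
  Δ^3: 0
The second differences are constant (12) and nonzero, while all higher differences vanish, so the minimal degree is 2.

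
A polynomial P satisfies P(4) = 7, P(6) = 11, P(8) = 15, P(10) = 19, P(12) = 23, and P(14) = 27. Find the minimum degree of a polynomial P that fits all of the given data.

Forward differences of the values at n = 4, 6, 8, 10, 12, 14:
  P  : 7  11  15  19  23  27
  Δ  : 4  4  4  4  4
  Δ^2: 0  0  0  0
  Δ^3: 0  0  0
  Δ^4: 0  0
  Δ^5: 0
The first differences are constant (4) and nonzero, while all higher differences vanish, so the minimal degree is 1.

1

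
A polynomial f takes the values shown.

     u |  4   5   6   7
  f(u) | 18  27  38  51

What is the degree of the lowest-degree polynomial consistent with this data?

Forward differences of the values at u = 4, 5, 6, 7:
  f  : 18  27  38  51
  Δ  : 9  11  13
  Δ^2: 2  2
  Δ^3: 0
The second differences are constant (2) and nonzero, while all higher differences vanish, so the minimal degree is 2.

2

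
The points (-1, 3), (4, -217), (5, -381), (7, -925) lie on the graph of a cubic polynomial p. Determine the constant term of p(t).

Write p(t) = at^3 + bt^2 + ct + d. Substituting each data point gives a linear system:
  -a + b - c + d = 3
  64a + 16b + 4c + d = -217
  125a + 25b + 5c + d = -381
  343a + 49b + 7c + d = -925
Solving the system yields a = -2, b = -4, c = -6, d = -1.
So p(t) = -2t³ - 4t² - 6t - 1.
The constant term is -1.

-1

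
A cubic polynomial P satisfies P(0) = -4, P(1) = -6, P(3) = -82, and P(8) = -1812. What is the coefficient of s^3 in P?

Write P(s) = as^3 + bs^2 + cs + d. Substituting each data point gives a linear system:
  d = -4
  a + b + c + d = -6
  27a + 9b + 3c + d = -82
  512a + 64b + 8c + d = -1812
Solving the system yields a = -4, b = 4, c = -2, d = -4.
So P(s) = -4s^3 + 4s^2 - 2s - 4.
The leading coefficient is -4.

-4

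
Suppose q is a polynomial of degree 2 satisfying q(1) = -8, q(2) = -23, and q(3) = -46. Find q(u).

q(u) = -4u^2 - 3u - 1

Write q(u) = au^2 + bu + c. Substituting each data point gives a linear system:
  a + b + c = -8
  4a + 2b + c = -23
  9a + 3b + c = -46
Solving the system yields a = -4, b = -3, c = -1.
So q(u) = -4u^2 - 3u - 1.
Check: q(2) = -23. ✓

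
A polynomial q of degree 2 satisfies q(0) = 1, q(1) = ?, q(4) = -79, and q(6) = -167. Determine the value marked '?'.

-7

The 3 known points determine the degree-2 polynomial uniquely.
Write q(n) = an^2 + bn + c. Substituting each data point gives a linear system:
  c = 1
  16a + 4b + c = -79
  36a + 6b + c = -167
Solving the system yields a = -4, b = -4, c = 1.
So q(n) = -4n^2 - 4n + 1.
Then q(1) = -7.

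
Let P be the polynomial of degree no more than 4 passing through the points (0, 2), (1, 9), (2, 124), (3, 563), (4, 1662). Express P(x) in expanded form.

P(x) = 5x^4 + 6x^3 + x^2 - 5x + 2

Write P(x) = ax^4 + bx^3 + cx^2 + dx + e. Substituting each data point gives a linear system:
  e = 2
  a + b + c + d + e = 9
  16a + 8b + 4c + 2d + e = 124
  81a + 27b + 9c + 3d + e = 563
  256a + 64b + 16c + 4d + e = 1662
Solving the system yields a = 5, b = 6, c = 1, d = -5, e = 2.
So P(x) = 5x^4 + 6x^3 + x^2 - 5x + 2.
Check: P(0) = 2. ✓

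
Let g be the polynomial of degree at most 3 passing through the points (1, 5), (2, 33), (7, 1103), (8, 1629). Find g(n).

Write g(n) = an^3 + bn^2 + cn + d. Substituting each data point gives a linear system:
  a + b + c + d = 5
  8a + 4b + 2c + d = 33
  343a + 49b + 7c + d = 1103
  512a + 64b + 8c + d = 1629
Solving the system yields a = 3, b = 1, c = 4, d = -3.
So g(n) = 3n^3 + n^2 + 4n - 3.
Check: g(2) = 33. ✓

g(n) = 3n^3 + n^2 + 4n - 3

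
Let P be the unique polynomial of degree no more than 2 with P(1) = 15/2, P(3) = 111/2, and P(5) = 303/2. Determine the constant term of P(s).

3/2

Write P(s) = as^2 + bs + c. Substituting each data point gives a linear system:
  a + b + c = 15/2
  9a + 3b + c = 111/2
  25a + 5b + c = 303/2
Solving the system yields a = 6, b = 0, c = 3/2.
So P(s) = 6s^2 + 3/2.
The constant term is 3/2.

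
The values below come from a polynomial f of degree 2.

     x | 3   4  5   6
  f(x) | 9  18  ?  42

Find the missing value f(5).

29

The 3 known points determine the degree-2 polynomial uniquely.
Write f(x) = ax^2 + bx + c. Substituting each data point gives a linear system:
  9a + 3b + c = 9
  16a + 4b + c = 18
  36a + 6b + c = 42
Solving the system yields a = 1, b = 2, c = -6.
So f(x) = x^2 + 2x - 6.
Then f(5) = 29.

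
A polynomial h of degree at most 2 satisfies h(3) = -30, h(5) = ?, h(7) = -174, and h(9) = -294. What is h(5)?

On equispaced nodes a degree-2 polynomial has vanishing third forward difference, so
  - h(3) + 3·h(5) - 3·h(7) + h(9) = 0.
Substituting the known values and solving for h(5):
  3·h(5) = -258
  h(5) = -86.

-86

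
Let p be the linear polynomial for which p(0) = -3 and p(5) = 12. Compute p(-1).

Write p(n) = an + b. Substituting each data point gives a linear system:
  b = -3
  5a + b = 12
Solving the system yields a = 3, b = -3.
So p(n) = 3n - 3.
Then p(-1) = -6.

-6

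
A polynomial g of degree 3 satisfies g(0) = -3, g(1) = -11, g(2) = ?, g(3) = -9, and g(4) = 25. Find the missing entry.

-17

The 4 known points determine the degree-3 polynomial uniquely.
Write g(n) = an^3 + bn^2 + cn + d. Substituting each data point gives a linear system:
  d = -3
  a + b + c + d = -11
  27a + 9b + 3c + d = -9
  64a + 16b + 4c + d = 25
Solving the system yields a = 2, b = -5, c = -5, d = -3.
So g(n) = 2n³ - 5n² - 5n - 3.
Then g(2) = -17.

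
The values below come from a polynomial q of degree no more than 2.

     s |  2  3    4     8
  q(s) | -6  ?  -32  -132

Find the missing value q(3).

-17

The 3 known points determine the degree-2 polynomial uniquely.
Write q(s) = as^2 + bs + c. Substituting each data point gives a linear system:
  4a + 2b + c = -6
  16a + 4b + c = -32
  64a + 8b + c = -132
Solving the system yields a = -2, b = -1, c = 4.
So q(s) = -2s² - s + 4.
Then q(3) = -17.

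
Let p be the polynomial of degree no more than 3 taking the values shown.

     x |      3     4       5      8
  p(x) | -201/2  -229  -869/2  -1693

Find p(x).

p(x) = -3x^3 - (5/2)x^2 + 3

Using the Lagrange interpolation formula with nodes 3, 4, 5, 8:
  L_0(x) = (x - 4)(x - 5)(x - 8) / -10
  L_1(x) = (x - 3)(x - 5)(x - 8) / 4
  L_2(x) = (x - 3)(x - 4)(x - 8) / -6
  L_3(x) = (x - 3)(x - 4)(x - 5) / 60
Then p(x) = -201/2·L_0(x) - 229·L_1(x) - 869/2·L_2(x) - 1693·L_3(x).
Expanding and collecting terms gives p(x) = -3x^3 - (5/2)x^2 + 3.
Check: p(8) = -1693. ✓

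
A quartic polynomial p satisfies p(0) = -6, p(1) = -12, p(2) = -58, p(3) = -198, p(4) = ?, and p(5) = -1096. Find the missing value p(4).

On equispaced nodes a degree-4 polynomial has vanishing fifth forward difference, so
  - p(0) + 5·p(1) - 10·p(2) + 10·p(3) - 5·p(4) + p(5) = 0.
Substituting the known values and solving for p(4):
  -5·p(4) = 2550
  p(4) = -510.

-510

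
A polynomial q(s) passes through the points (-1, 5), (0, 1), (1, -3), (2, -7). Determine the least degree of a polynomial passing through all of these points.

Forward differences of the values at s = -1, 0, 1, 2:
  q  : 5  1  -3  -7
  Δ  : -4  -4  -4
  Δ^2: 0  0
  Δ^3: 0
The first differences are constant (-4) and nonzero, while all higher differences vanish, so the minimal degree is 1.

1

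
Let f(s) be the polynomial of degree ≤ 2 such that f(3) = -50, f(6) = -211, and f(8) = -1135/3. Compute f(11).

-2158/3

Write f(s) = as^2 + bs + c. Substituting each data point gives a linear system:
  9a + 3b + c = -50
  36a + 6b + c = -211
  64a + 8b + c = -1135/3
Solving the system yields a = -6, b = 1/3, c = 3.
So f(s) = -6s^2 + (1/3)s + 3.
Then f(11) = -2158/3.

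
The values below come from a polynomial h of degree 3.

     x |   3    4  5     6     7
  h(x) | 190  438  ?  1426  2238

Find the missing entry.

On equispaced nodes a degree-3 polynomial has vanishing fourth forward difference, so
  h(3) - 4·h(4) + 6·h(5) - 4·h(6) + h(7) = 0.
Substituting the known values and solving for h(5):
  6·h(5) = 5028
  h(5) = 838.

838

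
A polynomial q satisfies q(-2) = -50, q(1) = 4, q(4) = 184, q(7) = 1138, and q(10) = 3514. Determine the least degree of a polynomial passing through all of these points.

Forward differences of the values at s = -2, 1, 4, 7, 10:
  q  : -50  4  184  1138  3514
  Δ  : 54  180  954  2376
  Δ^2: 126  774  1422
  Δ^3: 648  648
  Δ^4: 0
The third differences are constant (648) and nonzero, while all higher differences vanish, so the minimal degree is 3.

3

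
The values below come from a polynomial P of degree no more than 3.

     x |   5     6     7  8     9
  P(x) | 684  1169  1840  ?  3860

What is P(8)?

2727

The 4 known points determine the degree-3 polynomial uniquely.
Write P(x) = ax^3 + bx^2 + cx + d. Substituting each data point gives a linear system:
  125a + 25b + 5c + d = 684
  216a + 36b + 6c + d = 1169
  343a + 49b + 7c + d = 1840
  729a + 81b + 9c + d = 3860
Solving the system yields a = 5, b = 3, c = -3, d = -1.
So P(x) = 5x³ + 3x² - 3x - 1.
Then P(8) = 2727.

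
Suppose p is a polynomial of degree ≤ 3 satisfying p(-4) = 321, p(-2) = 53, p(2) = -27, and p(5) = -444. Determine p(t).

Using the Lagrange interpolation formula with nodes -4, -2, 2, 5:
  L_0(t) = (t + 2)(t - 2)(t - 5) / -108
  L_1(t) = (t + 4)(t - 2)(t - 5) / 56
  L_2(t) = (t + 4)(t + 2)(t - 5) / -72
  L_3(t) = (t + 4)(t + 2)(t - 2) / 189
Then p(t) = 321·L_0(t) + 53·L_1(t) - 27·L_2(t) - 444·L_3(t).
Expanding and collecting terms gives p(t) = -4t³ + 3t² - 4t + 1.
Check: p(2) = -27. ✓

p(t) = -4t^3 + 3t^2 - 4t + 1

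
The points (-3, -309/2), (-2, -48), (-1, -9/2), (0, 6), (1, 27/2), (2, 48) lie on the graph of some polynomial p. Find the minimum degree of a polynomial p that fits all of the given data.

3

Forward differences of the values at n = -3, -2, -1, 0, 1, 2:
  p  : -309/2  -48  -9/2  6  27/2  48
  Δ  : 213/2  87/2  21/2  15/2  69/2
  Δ^2: -63  -33  -3  27
  Δ^3: 30  30  30
  Δ^4: 0  0
  Δ^5: 0
The third differences are constant (30) and nonzero, while all higher differences vanish, so the minimal degree is 3.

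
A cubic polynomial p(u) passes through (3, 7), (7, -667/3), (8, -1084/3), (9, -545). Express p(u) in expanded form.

Using the Lagrange interpolation formula with nodes 3, 7, 8, 9:
  L_0(u) = (u - 7)(u - 8)(u - 9) / -120
  L_1(u) = (u - 3)(u - 8)(u - 9) / 8
  L_2(u) = (u - 3)(u - 7)(u - 9) / -5
  L_3(u) = (u - 3)(u - 7)(u - 8) / 12
Then p(u) = 7·L_0(u) - 667/3·L_1(u) - 1084/3·L_2(u) - 545·L_3(u).
Expanding and collecting terms gives p(u) = -u³ + (5/3)u² + 5u + 4.
Check: p(7) = -667/3. ✓

p(u) = -u^3 + (5/3)u^2 + 5u + 4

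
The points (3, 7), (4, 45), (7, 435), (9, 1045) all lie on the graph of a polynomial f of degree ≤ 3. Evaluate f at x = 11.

Write f(x) = ax^3 + bx^2 + cx + d. Substituting each data point gives a linear system:
  27a + 9b + 3c + d = 7
  64a + 16b + 4c + d = 45
  343a + 49b + 7c + d = 435
  729a + 81b + 9c + d = 1045
Solving the system yields a = 2, b = -5, c = -1, d = 1.
So f(x) = 2x^3 - 5x^2 - x + 1.
Then f(11) = 2047.

2047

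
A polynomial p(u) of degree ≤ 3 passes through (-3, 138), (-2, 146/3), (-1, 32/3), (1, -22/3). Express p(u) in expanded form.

Write p(u) = au^3 + bu^2 + cu + d. Substituting each data point gives a linear system:
  -27a + 9b - 3c + d = 138
  -8a + 4b - 2c + d = 146/3
  -a + b - c + d = 32/3
  a + b + c + d = -22/3
Solving the system yields a = -4, b = 5/3, c = -5, d = 0.
So p(u) = -4u^3 + (5/3)u^2 - 5u.
Check: p(-3) = 138. ✓

p(u) = -4u^3 + (5/3)u^2 - 5u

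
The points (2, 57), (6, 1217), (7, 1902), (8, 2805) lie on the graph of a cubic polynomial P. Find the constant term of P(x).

Write P(x) = ax^3 + bx^2 + cx + d. Substituting each data point gives a linear system:
  8a + 4b + 2c + d = 57
  216a + 36b + 6c + d = 1217
  343a + 49b + 7c + d = 1902
  512a + 64b + 8c + d = 2805
Solving the system yields a = 5, b = 4, c = -2, d = 5.
So P(x) = 5x³ + 4x² - 2x + 5.
The constant term is 5.

5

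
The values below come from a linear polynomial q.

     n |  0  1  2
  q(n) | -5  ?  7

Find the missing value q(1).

1

On equispaced nodes a degree-1 polynomial has vanishing second forward difference, so
  q(0) - 2·q(1) + q(2) = 0.
Substituting the known values and solving for q(1):
  -2·q(1) = -2
  q(1) = 1.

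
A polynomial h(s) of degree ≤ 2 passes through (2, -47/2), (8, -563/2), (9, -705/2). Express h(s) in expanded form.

h(s) = -4s^2 - 3s - 3/2

Write h(s) = as^2 + bs + c. Substituting each data point gives a linear system:
  4a + 2b + c = -47/2
  64a + 8b + c = -563/2
  81a + 9b + c = -705/2
Solving the system yields a = -4, b = -3, c = -3/2.
So h(s) = -4s^2 - 3s - 3/2.
Check: h(2) = -47/2. ✓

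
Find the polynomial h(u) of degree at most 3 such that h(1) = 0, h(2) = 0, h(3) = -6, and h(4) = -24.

Using the Lagrange interpolation formula with nodes 1, 2, 3, 4:
  L_0(u) = (u - 2)(u - 3)(u - 4) / -6
  L_1(u) = (u - 1)(u - 3)(u - 4) / 2
  L_2(u) = (u - 1)(u - 2)(u - 4) / -2
  L_3(u) = (u - 1)(u - 2)(u - 3) / 6
Then h(u) = 0·L_0(u) + 0·L_1(u) - 6·L_2(u) - 24·L_3(u).
Expanding and collecting terms gives h(u) = -u^3 + 3u^2 - 2u.
Check: h(3) = -6. ✓

h(u) = -u^3 + 3u^2 - 2u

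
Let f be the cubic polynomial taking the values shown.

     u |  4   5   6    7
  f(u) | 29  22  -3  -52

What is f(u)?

Write f(u) = au^3 + bu^2 + cu + d. Substituting each data point gives a linear system:
  64a + 16b + 4c + d = 29
  125a + 25b + 5c + d = 22
  216a + 36b + 6c + d = -3
  343a + 49b + 7c + d = -52
Solving the system yields a = -1, b = 6, c = 0, d = -3.
So f(u) = -u^3 + 6u^2 - 3.
Check: f(4) = 29. ✓

f(u) = -u^3 + 6u^2 - 3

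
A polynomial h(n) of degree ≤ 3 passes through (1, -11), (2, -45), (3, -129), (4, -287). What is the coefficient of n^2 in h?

-1

Write h(n) = an^3 + bn^2 + cn + d. Substituting each data point gives a linear system:
  a + b + c + d = -11
  8a + 4b + 2c + d = -45
  27a + 9b + 3c + d = -129
  64a + 16b + 4c + d = -287
Solving the system yields a = -4, b = -1, c = -3, d = -3.
So h(n) = -4n³ - n² - 3n - 3.
The coefficient of n^2 is -1.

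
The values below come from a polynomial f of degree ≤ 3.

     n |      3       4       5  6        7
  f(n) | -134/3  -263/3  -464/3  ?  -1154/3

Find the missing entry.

The 4 known points determine the degree-3 polynomial uniquely.
Write f(n) = an^3 + bn^2 + cn + d. Substituting each data point gives a linear system:
  27a + 9b + 3c + d = -134/3
  64a + 16b + 4c + d = -263/3
  125a + 25b + 5c + d = -464/3
  343a + 49b + 7c + d = -1154/3
Solving the system yields a = -1, b = 0, c = -6, d = 1/3.
So f(n) = -n³ - 6n + 1/3.
Then f(6) = -755/3.

-755/3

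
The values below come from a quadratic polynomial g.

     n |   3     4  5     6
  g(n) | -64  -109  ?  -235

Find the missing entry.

On equispaced nodes a degree-2 polynomial has vanishing third forward difference, so
  - g(3) + 3·g(4) - 3·g(5) + g(6) = 0.
Substituting the known values and solving for g(5):
  -3·g(5) = 498
  g(5) = -166.

-166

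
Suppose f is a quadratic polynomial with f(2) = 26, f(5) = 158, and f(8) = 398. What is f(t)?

f(t) = 6t^2 + 2t - 2

Using the Lagrange interpolation formula with nodes 2, 5, 8:
  L_0(t) = (t - 5)(t - 8) / 18
  L_1(t) = (t - 2)(t - 8) / -9
  L_2(t) = (t - 2)(t - 5) / 18
Then f(t) = 26·L_0(t) + 158·L_1(t) + 398·L_2(t).
Expanding and collecting terms gives f(t) = 6t² + 2t - 2.
Check: f(2) = 26. ✓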